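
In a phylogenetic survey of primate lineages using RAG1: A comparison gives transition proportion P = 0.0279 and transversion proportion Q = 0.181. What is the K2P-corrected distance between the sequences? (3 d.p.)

0.247

Under the Kimura two-parameter model, d = −½ ln(1 − 2P − Q) − ¼ ln(1 − 2Q).
1 − 2P − Q = 0.7632, giving −½ ln(0.7632) = 0.135118.
1 − 2Q = 0.638, giving −¼ ln(0.638) = 0.112354.
d = 0.135118 + 0.112354 = 0.247472.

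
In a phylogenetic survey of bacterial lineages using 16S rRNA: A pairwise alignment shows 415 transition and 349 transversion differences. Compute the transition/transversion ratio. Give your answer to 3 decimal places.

R = 415/349 = 1.189111… ≈ 1.189 (to 3 d.p.).

1.189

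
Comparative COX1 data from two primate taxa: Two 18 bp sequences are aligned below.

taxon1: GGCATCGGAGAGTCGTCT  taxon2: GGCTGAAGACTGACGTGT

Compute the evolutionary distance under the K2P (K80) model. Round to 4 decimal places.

Of 18 sites, 1 differences are transitions and 7 are transversions, so P = 1/18 ≈ 0.055556 and Q = 7/18 ≈ 0.388889.
Under the Kimura two-parameter model, d = −½ ln(1 − 2P − Q) − ¼ ln(1 − 2Q).
1 − 2P − Q = 0.499999, giving −½ ln(0.499999) = 0.346575.
1 − 2Q = 0.222222, giving −¼ ln(0.222222) = 0.376020.
d = 0.346575 + 0.376020 = 0.722595.

0.7226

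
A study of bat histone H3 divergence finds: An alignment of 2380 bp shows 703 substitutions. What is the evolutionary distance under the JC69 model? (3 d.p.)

0.375

p = 703/2380 ≈ 0.295378.
d = −(3/4) ln(1 − 4p/3) = −0.75 ln(1 − 0.393837) = −0.75 ln(0.606163)
  = −0.75 × (-0.500606) = 0.375455 substitutions/site.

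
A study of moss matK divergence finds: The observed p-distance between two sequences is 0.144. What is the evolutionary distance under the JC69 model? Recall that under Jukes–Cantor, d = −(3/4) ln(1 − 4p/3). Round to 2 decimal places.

0.16

d = −(3/4) ln(1 − 4p/3) = −0.75 ln(1 − 0.192) = −0.75 ln(0.808)
  = −0.75 × (-0.213193) = 0.159895 substitutions/site.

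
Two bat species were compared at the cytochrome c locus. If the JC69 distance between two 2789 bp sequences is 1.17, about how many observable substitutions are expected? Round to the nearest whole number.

1652

Invert JC69: p = (3/4)(1 − e^(−4d/3)) = 0.75 × (1 − e^(-1.56)) = 0.75 × (1 − 0.210136) = 0.592398.
Expected differing sites = pL ≈ 0.592398 × 2789 = 1652.198022 ≈ 1652.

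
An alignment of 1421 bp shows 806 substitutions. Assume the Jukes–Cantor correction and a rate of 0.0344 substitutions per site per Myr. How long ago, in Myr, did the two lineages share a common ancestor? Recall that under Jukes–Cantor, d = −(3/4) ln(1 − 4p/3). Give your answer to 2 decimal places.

15.39

p = 806/1421 ≈ 0.567206.
d = −(3/4) ln(1 − 4p/3) = −0.75 ln(1 − 0.756275) = −0.75 ln(0.243725)
  = −0.75 × (-1.411715) = 1.058786 substitutions/site.
Under a molecular clock d = 2μt, so t = d/(2μ) = 1.058786 / (2 × 0.0344) = 15.39 Myr.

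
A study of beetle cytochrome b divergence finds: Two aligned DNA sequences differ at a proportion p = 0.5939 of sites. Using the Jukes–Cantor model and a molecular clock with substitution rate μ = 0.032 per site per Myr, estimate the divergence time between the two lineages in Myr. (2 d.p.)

d = −(3/4) ln(1 − 4p/3) = −0.75 ln(1 − 0.791867) = −0.75 ln(0.208133)
  = −0.75 × (-1.569578) = 1.177184 substitutions/site.
Under a molecular clock d = 2μt, so t = d/(2μ) = 1.177184 / (2 × 0.032) = 18.39 Myr.

18.39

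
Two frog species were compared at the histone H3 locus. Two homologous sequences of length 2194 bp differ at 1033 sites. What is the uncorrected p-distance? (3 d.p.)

p = 1033/2194 = 0.470829… ≈ 0.471 (to 3 d.p.).

0.471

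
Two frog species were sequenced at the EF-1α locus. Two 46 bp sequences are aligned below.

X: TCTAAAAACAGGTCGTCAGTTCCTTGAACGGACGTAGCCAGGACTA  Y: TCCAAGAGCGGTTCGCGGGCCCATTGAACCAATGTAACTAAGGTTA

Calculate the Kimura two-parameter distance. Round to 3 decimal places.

0.720

Of 46 sites, 15 differences are transitions and 4 are transversions, so P = 15/46 ≈ 0.326087 and Q = 4/46 ≈ 0.086957.
Under the Kimura two-parameter model, d = −½ ln(1 − 2P − Q) − ¼ ln(1 − 2Q).
1 − 2P − Q = 0.260869, giving −½ ln(0.260869) = 0.671868.
1 − 2Q = 0.826086, giving −¼ ln(0.826086) = 0.047764.
d = 0.671868 + 0.047764 = 0.719632.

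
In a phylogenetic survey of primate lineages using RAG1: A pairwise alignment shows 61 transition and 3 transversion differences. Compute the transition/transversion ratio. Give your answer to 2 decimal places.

R = 61/3 = 20.333333… ≈ 20.33 (to 2 d.p.).

20.33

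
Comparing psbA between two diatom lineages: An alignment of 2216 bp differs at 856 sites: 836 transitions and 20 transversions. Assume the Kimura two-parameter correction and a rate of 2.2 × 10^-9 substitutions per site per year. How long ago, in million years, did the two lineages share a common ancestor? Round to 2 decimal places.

P = 836/2216 ≈ 0.377256 and Q = 20/2216 ≈ 0.009025.
Under the Kimura two-parameter model, d = −½ ln(1 − 2P − Q) − ¼ ln(1 − 2Q).
1 − 2P − Q = 0.236463, giving −½ ln(0.236463) = 0.720982.
1 − 2Q = 0.98195, giving −¼ ln(0.98195) = 0.004554.
d = 0.720982 + 0.004554 = 0.725536.
Under a molecular clock d = 2μt, so t = d/(2μ) = 0.725536 / (2 × 2.2 × 10^-9) = 164.89 million years.

164.89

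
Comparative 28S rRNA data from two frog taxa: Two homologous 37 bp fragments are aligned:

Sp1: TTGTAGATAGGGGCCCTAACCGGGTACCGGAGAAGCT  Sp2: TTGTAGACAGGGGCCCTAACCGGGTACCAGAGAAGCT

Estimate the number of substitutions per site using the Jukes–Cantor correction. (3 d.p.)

The sequences differ at 2 of 37 sites (8, 29), so p = 2/37 ≈ 0.054054.
d = −(3/4) ln(1 − 4p/3) = −0.75 ln(1 − 0.072072) = −0.75 ln(0.927928)
  = −0.75 × (-0.074801) = 0.056101 substitutions/site.

0.056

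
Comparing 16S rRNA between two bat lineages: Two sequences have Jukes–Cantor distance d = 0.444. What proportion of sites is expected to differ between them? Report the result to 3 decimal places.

0.335

p = (3/4)(1 − e^(−4d/3)) = 0.75 × (1 − e^(-0.592)) = 0.75 × (1 − 0.553220) = 0.335085.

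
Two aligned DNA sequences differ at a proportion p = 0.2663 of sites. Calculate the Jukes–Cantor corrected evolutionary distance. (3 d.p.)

0.329

d = −(3/4) ln(1 − 4p/3) = −0.75 ln(1 − 0.355067) = −0.75 ln(0.644933)
  = −0.75 × (-0.438609) = 0.328957 substitutions/site.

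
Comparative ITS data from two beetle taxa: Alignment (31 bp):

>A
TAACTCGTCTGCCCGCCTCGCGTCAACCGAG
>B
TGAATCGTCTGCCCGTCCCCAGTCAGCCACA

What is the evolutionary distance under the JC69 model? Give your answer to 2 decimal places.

The sequences differ at 10 of 31 sites (2, 4, 16, 18, 20, 21, 26, 29, 30, 31), so p = 10/31 ≈ 0.322581.
d = −(3/4) ln(1 − 4p/3) = −0.75 ln(1 − 0.430108) = −0.75 ln(0.569892)
  = −0.75 × (-0.562308) = 0.421731 substitutions/site.

0.42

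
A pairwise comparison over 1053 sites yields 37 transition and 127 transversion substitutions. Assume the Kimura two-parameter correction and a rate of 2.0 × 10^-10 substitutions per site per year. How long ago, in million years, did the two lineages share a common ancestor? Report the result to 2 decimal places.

P = 37/1053 ≈ 0.035138 and Q = 127/1053 ≈ 0.120608.
Under the Kimura two-parameter model, d = −½ ln(1 − 2P − Q) − ¼ ln(1 − 2Q).
1 − 2P − Q = 0.809116, giving −½ ln(0.809116) = 0.105906.
1 − 2Q = 0.758784, giving −¼ ln(0.758784) = 0.069010.
d = 0.105906 + 0.069010 = 0.174916.
Under a molecular clock d = 2μt, so t = d/(2μ) = 0.174916 / (2 × 2.0 × 10^-10) = 437.29 million years.

437.29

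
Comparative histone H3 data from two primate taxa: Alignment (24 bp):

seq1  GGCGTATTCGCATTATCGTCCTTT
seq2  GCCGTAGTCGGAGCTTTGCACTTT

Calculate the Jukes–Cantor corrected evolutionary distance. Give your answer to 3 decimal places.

0.520

The sequences differ at 9 of 24 sites (2, 7, 11, 13, 14, 15, 17, 19, 20), so p = 9/24 = 0.375.
d = −(3/4) ln(1 − 4p/3) = −0.75 ln(1 − 0.5) = −0.75 ln(0.5)
  = −0.75 × (-0.693147) = 0.519860 substitutions/site.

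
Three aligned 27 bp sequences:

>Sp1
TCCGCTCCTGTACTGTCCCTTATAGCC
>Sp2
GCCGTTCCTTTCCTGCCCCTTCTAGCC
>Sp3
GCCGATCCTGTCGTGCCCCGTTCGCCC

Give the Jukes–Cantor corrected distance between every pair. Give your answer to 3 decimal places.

Sp1–Sp2: 6/27 sites differ → p ≈ 0.222222, d = −0.75 ln(1 − 0.296296) = 0.263548 ≈ 0.264.
Sp1–Sp3: 10/27 sites differ → p ≈ 0.37037, d = −0.75 ln(1 − 0.493827) = 0.510658 ≈ 0.511.
Sp2–Sp3: 8/27 sites differ → p ≈ 0.296296, d = −0.75 ln(1 − 0.395061) = 0.376971 ≈ 0.377.

d(Sp1,Sp2) = 0.264, d(Sp1,Sp3) = 0.511, d(Sp2,Sp3) = 0.377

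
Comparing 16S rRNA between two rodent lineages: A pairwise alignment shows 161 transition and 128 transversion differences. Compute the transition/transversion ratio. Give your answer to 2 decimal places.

R = 161/128 = 1.257812… ≈ 1.26 (to 2 d.p.).

1.26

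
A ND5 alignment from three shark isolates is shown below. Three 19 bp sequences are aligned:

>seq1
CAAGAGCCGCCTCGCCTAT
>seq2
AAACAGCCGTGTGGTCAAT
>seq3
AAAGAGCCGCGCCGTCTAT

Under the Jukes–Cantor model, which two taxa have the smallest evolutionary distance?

seq1–seq2: 7/19 differ, p = 0.368, d = 0.507.
seq1–seq3: 4/19 differ, p = 0.211, d = 0.247.
seq2–seq3: 5/19 differ, p = 0.263, d = 0.324.
The smallest distance is between seq1 and seq3.

seq1 and seq3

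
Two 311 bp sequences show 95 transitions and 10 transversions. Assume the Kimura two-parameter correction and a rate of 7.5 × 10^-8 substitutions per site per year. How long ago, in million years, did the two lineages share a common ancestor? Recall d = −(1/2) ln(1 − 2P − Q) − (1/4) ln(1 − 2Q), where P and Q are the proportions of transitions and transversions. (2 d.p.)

3.54

P = 95/311 ≈ 0.305466 and Q = 10/311 ≈ 0.032154.
Under the Kimura two-parameter model, d = −½ ln(1 − 2P − Q) − ¼ ln(1 − 2Q).
1 − 2P − Q = 0.356914, giving −½ ln(0.356914) = 0.515130.
1 − 2Q = 0.935692, giving −¼ ln(0.935692) = 0.016617.
d = 0.515130 + 0.016617 = 0.531747.
Under a molecular clock d = 2μt, so t = d/(2μ) = 0.531747 / (2 × 7.5 × 10^-8) = 3.54 million years.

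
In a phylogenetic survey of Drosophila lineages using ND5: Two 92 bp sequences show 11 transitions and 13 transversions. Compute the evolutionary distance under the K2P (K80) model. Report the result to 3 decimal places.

0.322

P = 11/92 ≈ 0.119565 and Q = 13/92 ≈ 0.141304.
Under the Kimura two-parameter model, d = −½ ln(1 − 2P − Q) − ¼ ln(1 − 2Q).
1 − 2P − Q = 0.619566, giving −½ ln(0.619566) = 0.239368.
1 − 2Q = 0.717392, giving −¼ ln(0.717392) = 0.083033.
d = 0.239368 + 0.083033 = 0.322401.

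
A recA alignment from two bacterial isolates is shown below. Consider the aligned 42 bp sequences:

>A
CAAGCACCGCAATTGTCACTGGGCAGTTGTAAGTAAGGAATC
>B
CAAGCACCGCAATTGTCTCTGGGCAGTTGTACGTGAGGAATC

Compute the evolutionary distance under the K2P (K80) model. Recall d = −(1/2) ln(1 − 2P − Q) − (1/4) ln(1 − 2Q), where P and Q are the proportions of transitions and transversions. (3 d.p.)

0.075

Of 42 sites, 1 differences are transitions and 2 are transversions, so P = 1/42 ≈ 0.02381 and Q = 2/42 ≈ 0.047619.
Under the Kimura two-parameter model, d = −½ ln(1 − 2P − Q) − ¼ ln(1 − 2Q).
1 − 2P − Q = 0.904761, giving −½ ln(0.904761) = 0.050042.
1 − 2Q = 0.904762, giving −¼ ln(0.904762) = 0.025021.
d = 0.050042 + 0.025021 = 0.075063.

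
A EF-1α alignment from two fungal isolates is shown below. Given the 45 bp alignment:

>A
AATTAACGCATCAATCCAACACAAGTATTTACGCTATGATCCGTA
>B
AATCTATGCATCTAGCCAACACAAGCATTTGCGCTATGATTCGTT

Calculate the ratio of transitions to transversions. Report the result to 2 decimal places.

1.25

Transitions are A↔G and C↔T; transversions are all other mismatches.
Transitions: 5. Transversions: 4.
R = 5/4 = 1.25.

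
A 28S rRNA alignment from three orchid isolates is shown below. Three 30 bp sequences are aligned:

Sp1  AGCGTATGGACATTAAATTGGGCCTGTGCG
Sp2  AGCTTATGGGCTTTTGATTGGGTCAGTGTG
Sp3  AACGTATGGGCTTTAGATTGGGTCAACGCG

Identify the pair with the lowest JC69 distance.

Sp2 and Sp3

Sp1–Sp2: 8/30 differ, p = 0.267, d = 0.330.
Sp1–Sp3: 8/30 differ, p = 0.267, d = 0.330.
Sp2–Sp3: 6/30 differ, p = 0.200, d = 0.233.
The smallest distance is between Sp2 and Sp3.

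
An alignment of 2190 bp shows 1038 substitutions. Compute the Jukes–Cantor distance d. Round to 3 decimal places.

p = 1038/2190 ≈ 0.473973.
d = −(3/4) ln(1 − 4p/3) = −0.75 ln(1 − 0.631964) = −0.75 ln(0.368036)
  = −0.75 × (-0.999575) = 0.749681 substitutions/site.

0.750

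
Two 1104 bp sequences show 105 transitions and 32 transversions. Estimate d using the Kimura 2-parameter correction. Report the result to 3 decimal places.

P = 105/1104 ≈ 0.095109 and Q = 32/1104 ≈ 0.028986.
Under the Kimura two-parameter model, d = −½ ln(1 − 2P − Q) − ¼ ln(1 − 2Q).
1 − 2P − Q = 0.780796, giving −½ ln(0.780796) = 0.123721.
1 − 2Q = 0.942028, giving −¼ ln(0.942028) = 0.014930.
d = 0.123721 + 0.014930 = 0.138651.

0.139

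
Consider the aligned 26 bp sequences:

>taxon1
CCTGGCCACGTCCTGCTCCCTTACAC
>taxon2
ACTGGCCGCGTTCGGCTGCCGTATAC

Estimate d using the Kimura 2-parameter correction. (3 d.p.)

0.335

Of 26 sites, 3 differences are transitions and 4 are transversions, so P = 3/26 ≈ 0.115385 and Q = 4/26 ≈ 0.153846.
Under the Kimura two-parameter model, d = −½ ln(1 − 2P − Q) − ¼ ln(1 − 2Q).
1 − 2P − Q = 0.615384, giving −½ ln(0.615384) = 0.242754.
1 − 2Q = 0.692308, giving −¼ ln(0.692308) = 0.091931.
d = 0.242754 + 0.091931 = 0.334685.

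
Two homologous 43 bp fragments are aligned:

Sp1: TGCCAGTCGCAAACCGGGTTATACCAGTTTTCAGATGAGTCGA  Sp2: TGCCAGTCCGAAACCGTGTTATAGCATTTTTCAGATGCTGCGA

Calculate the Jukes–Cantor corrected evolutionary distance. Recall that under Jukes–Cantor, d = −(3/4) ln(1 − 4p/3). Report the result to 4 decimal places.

0.2138

The sequences differ at 8 of 43 sites (9, 10, 17, 24, 27, 38, 39, 40), so p = 8/43 ≈ 0.186047.
d = −(3/4) ln(1 − 4p/3) = −0.75 ln(1 − 0.248063) = −0.75 ln(0.751937)
  = −0.75 × (-0.285103) = 0.213827 substitutions/site.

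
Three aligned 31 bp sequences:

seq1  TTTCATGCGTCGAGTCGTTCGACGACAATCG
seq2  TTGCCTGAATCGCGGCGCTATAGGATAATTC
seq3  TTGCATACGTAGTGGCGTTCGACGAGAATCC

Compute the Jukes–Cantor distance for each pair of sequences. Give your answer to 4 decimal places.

d(seq1,seq2) = 0.6143, d(seq1,seq3) = 0.2687, d(seq2,seq3) = 0.5445

seq1–seq2: 13/31 sites differ → p ≈ 0.419355, d = −0.75 ln(1 − 0.55914) = 0.614271 ≈ 0.6143.
seq1–seq3: 7/31 sites differ → p ≈ 0.225806, d = −0.75 ln(1 − 0.301075) = 0.268659 ≈ 0.2687.
seq2–seq3: 12/31 sites differ → p ≈ 0.387097, d = −0.75 ln(1 − 0.516129) = 0.544453 ≈ 0.5445.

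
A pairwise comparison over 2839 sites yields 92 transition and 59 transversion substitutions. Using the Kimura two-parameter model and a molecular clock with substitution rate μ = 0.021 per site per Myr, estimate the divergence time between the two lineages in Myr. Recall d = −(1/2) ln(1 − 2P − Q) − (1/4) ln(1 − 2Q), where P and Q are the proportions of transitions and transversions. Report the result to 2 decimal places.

P = 92/2839 ≈ 0.032406 and Q = 59/2839 ≈ 0.020782.
Under the Kimura two-parameter model, d = −½ ln(1 − 2P − Q) − ¼ ln(1 − 2Q).
1 − 2P − Q = 0.914406, giving −½ ln(0.914406) = 0.044740.
1 − 2Q = 0.958436, giving −¼ ln(0.958436) = 0.010613.
d = 0.044740 + 0.010613 = 0.055353.
Under a molecular clock d = 2μt, so t = d/(2μ) = 0.055353 / (2 × 0.021) = 1.32 Myr.

1.32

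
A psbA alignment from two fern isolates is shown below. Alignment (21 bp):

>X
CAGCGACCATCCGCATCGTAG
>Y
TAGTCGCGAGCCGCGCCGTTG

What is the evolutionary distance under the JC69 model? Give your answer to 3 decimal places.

0.635

The sequences differ at 9 of 21 sites (1, 4, 5, 6, 8, 10, 15, 16, 20), so p = 9/21 ≈ 0.428571.
d = −(3/4) ln(1 − 4p/3) = −0.75 ln(1 − 0.571428) = −0.75 ln(0.428572)
  = −0.75 × (-0.847297) = 0.635473 substitutions/site.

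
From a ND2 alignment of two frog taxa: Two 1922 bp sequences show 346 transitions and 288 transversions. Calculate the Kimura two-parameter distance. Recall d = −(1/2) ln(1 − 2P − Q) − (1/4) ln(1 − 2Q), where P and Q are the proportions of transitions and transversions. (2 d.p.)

P = 346/1922 ≈ 0.180021 and Q = 288/1922 ≈ 0.149844.
Under the Kimura two-parameter model, d = −½ ln(1 − 2P − Q) − ¼ ln(1 − 2Q).
1 − 2P − Q = 0.490114, giving −½ ln(0.490114) = 0.356559.
1 − 2Q = 0.700312, giving −¼ ln(0.700312) = 0.089057.
d = 0.356559 + 0.089057 = 0.445616.

0.45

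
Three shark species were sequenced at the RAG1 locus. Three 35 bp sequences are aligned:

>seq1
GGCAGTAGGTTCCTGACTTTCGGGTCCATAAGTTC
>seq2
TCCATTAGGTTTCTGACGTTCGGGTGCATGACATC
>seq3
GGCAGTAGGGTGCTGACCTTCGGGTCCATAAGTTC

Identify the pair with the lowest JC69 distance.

seq1–seq2: 9/35 differ, p = 0.257, d = 0.315.
seq1–seq3: 3/35 differ, p = 0.086, d = 0.091.
seq2–seq3: 10/35 differ, p = 0.286, d = 0.360.
The smallest distance is between seq1 and seq3.

seq1 and seq3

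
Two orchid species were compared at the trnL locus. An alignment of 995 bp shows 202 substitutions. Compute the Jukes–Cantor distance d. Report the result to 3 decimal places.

0.237

p = 202/995 ≈ 0.203015.
d = −(3/4) ln(1 − 4p/3) = −0.75 ln(1 − 0.270687) = −0.75 ln(0.729313)
  = −0.75 × (-0.315652) = 0.236739 substitutions/site.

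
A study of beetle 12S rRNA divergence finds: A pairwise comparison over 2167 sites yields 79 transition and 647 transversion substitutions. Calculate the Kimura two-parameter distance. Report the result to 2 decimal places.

P = 79/2167 ≈ 0.036456 and Q = 647/2167 ≈ 0.298569.
Under the Kimura two-parameter model, d = −½ ln(1 − 2P − Q) − ¼ ln(1 − 2Q).
1 − 2P − Q = 0.628519, giving −½ ln(0.628519) = 0.232195.
1 − 2Q = 0.402862, giving −¼ ln(0.402862) = 0.227290.
d = 0.232195 + 0.227290 = 0.459485.

0.46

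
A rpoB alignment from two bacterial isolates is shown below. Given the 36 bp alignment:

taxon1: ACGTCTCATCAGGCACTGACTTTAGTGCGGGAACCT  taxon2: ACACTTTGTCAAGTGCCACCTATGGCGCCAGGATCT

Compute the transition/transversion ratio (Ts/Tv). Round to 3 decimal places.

5.000

Transitions are A↔G and C↔T; transversions are all other mismatches.
Transitions: 15. Transversions: 3.
R = 15/3 = 5.000.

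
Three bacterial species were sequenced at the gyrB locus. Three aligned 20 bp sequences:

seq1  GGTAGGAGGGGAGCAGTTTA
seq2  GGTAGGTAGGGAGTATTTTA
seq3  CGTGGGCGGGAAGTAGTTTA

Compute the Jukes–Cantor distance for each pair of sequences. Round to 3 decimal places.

d(seq1,seq2) = 0.233, d(seq1,seq3) = 0.304, d(seq2,seq3) = 0.383

seq1–seq2: 4/20 sites differ → p = 0.2, d = −0.75 ln(1 − 0.266667) = 0.232617 ≈ 0.233.
seq1–seq3: 5/20 sites differ → p = 0.25, d = −0.75 ln(1 − 0.333333) = 0.304098 ≈ 0.304.
seq2–seq3: 6/20 sites differ → p = 0.3, d = −0.75 ln(1 − 0.4) = 0.383119 ≈ 0.383.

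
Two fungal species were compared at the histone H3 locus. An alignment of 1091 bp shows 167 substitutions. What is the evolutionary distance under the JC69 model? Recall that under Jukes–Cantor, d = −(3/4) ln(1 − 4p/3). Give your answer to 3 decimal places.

p = 167/1091 ≈ 0.153071.
d = −(3/4) ln(1 − 4p/3) = −0.75 ln(1 − 0.204095) = −0.75 ln(0.795905)
  = −0.75 × (-0.228275) = 0.171206 substitutions/site.

0.171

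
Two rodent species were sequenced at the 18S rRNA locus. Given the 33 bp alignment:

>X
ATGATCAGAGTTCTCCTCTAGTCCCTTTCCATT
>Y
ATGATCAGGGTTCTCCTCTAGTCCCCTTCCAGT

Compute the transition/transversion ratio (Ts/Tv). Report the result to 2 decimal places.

2.00

Transitions are A↔G and C↔T; transversions are all other mismatches.
Transitions: 2. Transversions: 1.
R = 2/1 = 2.00.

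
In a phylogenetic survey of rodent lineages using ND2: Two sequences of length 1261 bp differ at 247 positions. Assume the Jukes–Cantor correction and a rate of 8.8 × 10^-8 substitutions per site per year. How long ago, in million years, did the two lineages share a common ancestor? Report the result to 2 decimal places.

p = 247/1261 ≈ 0.195876.
d = −(3/4) ln(1 − 4p/3) = −0.75 ln(1 − 0.261168) = −0.75 ln(0.738832)
  = −0.75 × (-0.302685) = 0.227014 substitutions/site.
Under a molecular clock d = 2μt, so t = d/(2μ) = 0.227014 / (2 × 8.8 × 10^-8) = 1.29 million years.

1.29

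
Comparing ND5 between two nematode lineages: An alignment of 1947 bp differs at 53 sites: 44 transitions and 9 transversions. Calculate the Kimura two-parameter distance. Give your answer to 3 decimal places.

0.028

P = 44/1947 ≈ 0.022599 and Q = 9/1947 ≈ 0.004622.
Under the Kimura two-parameter model, d = −½ ln(1 − 2P − Q) − ¼ ln(1 − 2Q).
1 − 2P − Q = 0.95018, giving −½ ln(0.95018) = 0.025552.
1 − 2Q = 0.990756, giving −¼ ln(0.990756) = 0.002322.
d = 0.025552 + 0.002322 = 0.027874.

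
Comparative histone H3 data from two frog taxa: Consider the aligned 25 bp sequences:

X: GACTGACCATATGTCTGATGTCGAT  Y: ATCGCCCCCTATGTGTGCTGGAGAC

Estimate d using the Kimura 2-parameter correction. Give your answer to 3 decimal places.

Of 25 sites, 2 differences are transitions and 9 are transversions, so P = 2/25 = 0.08 and Q = 9/25 = 0.36.
Under the Kimura two-parameter model, d = −½ ln(1 − 2P − Q) − ¼ ln(1 − 2Q).
1 − 2P − Q = 0.48, giving −½ ln(0.48) = 0.366985.
1 − 2Q = 0.28, giving −¼ ln(0.28) = 0.318241.
d = 0.366985 + 0.318241 = 0.685226.

0.685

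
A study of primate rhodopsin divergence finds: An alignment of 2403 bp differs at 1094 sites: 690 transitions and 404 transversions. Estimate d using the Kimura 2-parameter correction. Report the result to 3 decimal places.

0.781

P = 690/2403 ≈ 0.287141 and Q = 404/2403 ≈ 0.168123.
Under the Kimura two-parameter model, d = −½ ln(1 − 2P − Q) − ¼ ln(1 − 2Q).
1 − 2P − Q = 0.257595, giving −½ ln(0.257595) = 0.678183.
1 − 2Q = 0.663754, giving −¼ ln(0.663754) = 0.102461.
d = 0.678183 + 0.102461 = 0.780644.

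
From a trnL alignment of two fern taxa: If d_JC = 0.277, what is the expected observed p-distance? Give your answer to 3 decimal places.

0.232

p = (3/4)(1 − e^(−4d/3)) = 0.75 × (1 − e^(-0.369333)) = 0.75 × (1 − 0.691195) = 0.231604.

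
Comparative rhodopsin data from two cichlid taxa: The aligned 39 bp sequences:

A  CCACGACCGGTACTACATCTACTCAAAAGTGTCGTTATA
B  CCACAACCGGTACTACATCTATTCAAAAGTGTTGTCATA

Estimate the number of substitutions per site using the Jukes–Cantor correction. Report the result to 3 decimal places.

0.110

The sequences differ at 4 of 39 sites (5, 22, 33, 36), so p = 4/39 ≈ 0.102564.
d = −(3/4) ln(1 − 4p/3) = −0.75 ln(1 − 0.136752) = −0.75 ln(0.863248)
  = −0.75 × (-0.147053) = 0.110290 substitutions/site.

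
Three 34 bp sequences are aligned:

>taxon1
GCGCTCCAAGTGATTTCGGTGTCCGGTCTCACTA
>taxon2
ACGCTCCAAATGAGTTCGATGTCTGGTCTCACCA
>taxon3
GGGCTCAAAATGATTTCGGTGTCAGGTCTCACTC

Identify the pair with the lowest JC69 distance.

taxon1 and taxon3

taxon1–taxon2: 6/34 differ, p = 0.176, d = 0.201.
taxon1–taxon3: 5/34 differ, p = 0.147, d = 0.164.
taxon2–taxon3: 8/34 differ, p = 0.235, d = 0.282.
The smallest distance is between taxon1 and taxon3.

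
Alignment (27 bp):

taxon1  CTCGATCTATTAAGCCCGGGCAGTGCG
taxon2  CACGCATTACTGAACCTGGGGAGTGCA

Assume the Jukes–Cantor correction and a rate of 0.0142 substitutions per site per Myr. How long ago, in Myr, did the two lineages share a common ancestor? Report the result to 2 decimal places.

17.98

The sequences differ at 10 of 27 sites (2, 5, 6, 7, 10, 12, 14, 17, 21, 27), so p = 10/27 ≈ 0.37037.
d = −(3/4) ln(1 − 4p/3) = −0.75 ln(1 − 0.493827) = −0.75 ln(0.506173)
  = −0.75 × (-0.680877) = 0.510658 substitutions/site.
Under a molecular clock d = 2μt, so t = d/(2μ) = 0.510658 / (2 × 0.0142) = 17.98 Myr.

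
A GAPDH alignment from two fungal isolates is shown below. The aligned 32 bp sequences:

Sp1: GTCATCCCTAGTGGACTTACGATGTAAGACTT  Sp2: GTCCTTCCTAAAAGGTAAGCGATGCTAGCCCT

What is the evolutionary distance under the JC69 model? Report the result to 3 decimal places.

0.657

The sequences differ at 14 of 32 sites, so p = 14/32 = 0.4375.
d = −(3/4) ln(1 − 4p/3) = −0.75 ln(1 − 0.583333) = −0.75 ln(0.416667)
  = −0.75 × (-0.875468) = 0.656601 substitutions/site.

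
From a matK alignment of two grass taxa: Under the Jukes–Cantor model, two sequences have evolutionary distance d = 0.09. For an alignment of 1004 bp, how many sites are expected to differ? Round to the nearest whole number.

Invert JC69: p = (3/4)(1 − e^(−4d/3)) = 0.75 × (1 − e^(-0.12)) = 0.75 × (1 − 0.886920) = 0.084810.
Expected differing sites = pL ≈ 0.084810 × 1004 = 85.14924 ≈ 85.

85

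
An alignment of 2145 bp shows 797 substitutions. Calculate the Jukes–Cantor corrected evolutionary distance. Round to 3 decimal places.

p = 797/2145 ≈ 0.371562.
d = −(3/4) ln(1 − 4p/3) = −0.75 ln(1 − 0.495416) = −0.75 ln(0.504584)
  = −0.75 × (-0.684021) = 0.513016 substitutions/site.

0.513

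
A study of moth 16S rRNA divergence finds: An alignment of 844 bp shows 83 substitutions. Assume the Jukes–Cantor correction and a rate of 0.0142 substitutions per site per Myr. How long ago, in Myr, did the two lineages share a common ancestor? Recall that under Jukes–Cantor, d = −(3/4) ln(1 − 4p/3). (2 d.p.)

p = 83/844 ≈ 0.098341.
d = −(3/4) ln(1 − 4p/3) = −0.75 ln(1 − 0.131121) = −0.75 ln(0.868879)
  = −0.75 × (-0.140551) = 0.105413 substitutions/site.
Under a molecular clock d = 2μt, so t = d/(2μ) = 0.105413 / (2 × 0.0142) = 3.71 Myr.

3.71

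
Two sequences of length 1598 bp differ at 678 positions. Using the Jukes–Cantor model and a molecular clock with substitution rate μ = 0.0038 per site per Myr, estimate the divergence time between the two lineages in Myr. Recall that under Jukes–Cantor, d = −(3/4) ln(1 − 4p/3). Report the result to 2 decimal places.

82.31

p = 678/1598 ≈ 0.42428.
d = −(3/4) ln(1 − 4p/3) = −0.75 ln(1 − 0.565707) = −0.75 ln(0.434293)
  = −0.75 × (-0.834036) = 0.625527 substitutions/site.
Under a molecular clock d = 2μt, so t = d/(2μ) = 0.625527 / (2 × 0.0038) = 82.31 Myr.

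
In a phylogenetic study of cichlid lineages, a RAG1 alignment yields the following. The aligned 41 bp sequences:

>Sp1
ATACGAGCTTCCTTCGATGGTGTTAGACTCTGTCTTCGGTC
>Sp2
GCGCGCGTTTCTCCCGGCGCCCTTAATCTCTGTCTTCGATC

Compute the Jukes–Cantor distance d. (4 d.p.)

0.5510

The sequences differ at 16 of 41 sites, so p = 16/41 ≈ 0.390244.
d = −(3/4) ln(1 − 4p/3) = −0.75 ln(1 − 0.520325) = −0.75 ln(0.479675)
  = −0.75 × (-0.734646) = 0.550985 substitutions/site.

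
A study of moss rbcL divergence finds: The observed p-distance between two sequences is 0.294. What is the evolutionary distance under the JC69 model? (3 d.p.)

0.373

d = −(3/4) ln(1 − 4p/3) = −0.75 ln(1 − 0.392) = −0.75 ln(0.608)
  = −0.75 × (-0.497580) = 0.373185 substitutions/site.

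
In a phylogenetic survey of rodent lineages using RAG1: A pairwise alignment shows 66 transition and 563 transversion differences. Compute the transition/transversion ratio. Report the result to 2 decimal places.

R = 66/563 = 0.117229… ≈ 0.12 (to 2 d.p.).

0.12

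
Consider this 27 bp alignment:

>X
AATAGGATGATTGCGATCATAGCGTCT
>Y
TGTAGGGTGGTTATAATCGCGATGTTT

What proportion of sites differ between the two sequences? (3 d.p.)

0.481

The sequences differ at 13 of 27 positions.
p = 13/27 = 0.481481… ≈ 0.481 (to 3 d.p.).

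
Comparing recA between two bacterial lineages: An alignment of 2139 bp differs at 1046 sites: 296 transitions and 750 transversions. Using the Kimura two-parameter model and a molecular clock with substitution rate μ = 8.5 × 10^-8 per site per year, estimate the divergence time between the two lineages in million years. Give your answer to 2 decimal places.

4.68

P = 296/2139 ≈ 0.138382 and Q = 750/2139 ≈ 0.350631.
Under the Kimura two-parameter model, d = −½ ln(1 − 2P − Q) − ¼ ln(1 − 2Q).
1 − 2P − Q = 0.372605, giving −½ ln(0.372605) = 0.493618.
1 − 2Q = 0.298738, giving −¼ ln(0.298738) = 0.302047.
d = 0.493618 + 0.302047 = 0.795665.
Under a molecular clock d = 2μt, so t = d/(2μ) = 0.795665 / (2 × 8.5 × 10^-8) = 4.68 million years.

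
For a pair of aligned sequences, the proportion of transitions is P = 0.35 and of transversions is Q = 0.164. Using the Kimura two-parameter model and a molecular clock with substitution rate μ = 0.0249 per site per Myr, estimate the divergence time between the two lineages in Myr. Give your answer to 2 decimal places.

22.03

Under the Kimura two-parameter model, d = −½ ln(1 − 2P − Q) − ¼ ln(1 − 2Q).
1 − 2P − Q = 0.136, giving −½ ln(0.136) = 0.997550.
1 − 2Q = 0.672, giving −¼ ln(0.672) = 0.099374.
d = 0.997550 + 0.099374 = 1.096924.
Under a molecular clock d = 2μt, so t = d/(2μ) = 1.096924 / (2 × 0.0249) = 22.03 Myr.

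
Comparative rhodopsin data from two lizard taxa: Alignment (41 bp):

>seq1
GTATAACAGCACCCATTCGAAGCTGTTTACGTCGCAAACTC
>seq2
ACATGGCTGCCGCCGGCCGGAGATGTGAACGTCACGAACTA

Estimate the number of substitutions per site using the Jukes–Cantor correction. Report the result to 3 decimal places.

0.604

The sequences differ at 17 of 41 sites, so p = 17/41 ≈ 0.414634.
d = −(3/4) ln(1 − 4p/3) = −0.75 ln(1 − 0.552845) = −0.75 ln(0.447155)
  = −0.75 × (-0.804850) = 0.603638 substitutions/site.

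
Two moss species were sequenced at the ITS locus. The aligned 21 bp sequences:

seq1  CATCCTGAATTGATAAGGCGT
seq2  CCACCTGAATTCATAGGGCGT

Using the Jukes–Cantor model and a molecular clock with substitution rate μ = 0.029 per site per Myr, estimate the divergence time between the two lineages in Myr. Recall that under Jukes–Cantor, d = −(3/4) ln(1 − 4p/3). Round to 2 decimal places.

3.79

The sequences differ at 4 of 21 sites (2, 3, 12, 16), so p = 4/21 ≈ 0.190476.
d = −(3/4) ln(1 − 4p/3) = −0.75 ln(1 − 0.253968) = −0.75 ln(0.746032)
  = −0.75 × (-0.292987) = 0.219740 substitutions/site.
Under a molecular clock d = 2μt, so t = d/(2μ) = 0.219740 / (2 × 0.029) = 3.79 Myr.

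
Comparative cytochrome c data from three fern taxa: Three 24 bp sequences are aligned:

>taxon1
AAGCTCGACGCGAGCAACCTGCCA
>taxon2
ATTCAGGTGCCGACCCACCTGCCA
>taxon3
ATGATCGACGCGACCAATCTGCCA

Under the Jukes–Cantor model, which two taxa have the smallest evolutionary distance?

taxon1–taxon2: 9/24 differ, p = 0.375, d = 0.520.
taxon1–taxon3: 4/24 differ, p = 0.167, d = 0.188.
taxon2–taxon3: 9/24 differ, p = 0.375, d = 0.520.
The smallest distance is between taxon1 and taxon3.

taxon1 and taxon3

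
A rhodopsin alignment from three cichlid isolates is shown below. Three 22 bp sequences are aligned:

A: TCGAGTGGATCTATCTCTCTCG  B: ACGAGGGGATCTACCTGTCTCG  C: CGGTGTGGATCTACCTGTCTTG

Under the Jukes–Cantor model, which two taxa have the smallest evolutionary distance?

A–B: 4/22 differ, p = 0.182, d = 0.208.
A–C: 6/22 differ, p = 0.273, d = 0.339.
B–C: 5/22 differ, p = 0.227, d = 0.271.
The smallest distance is between A and B.

A and B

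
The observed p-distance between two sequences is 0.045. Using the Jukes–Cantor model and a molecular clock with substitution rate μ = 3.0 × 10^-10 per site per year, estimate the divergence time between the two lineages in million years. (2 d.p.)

d = −(3/4) ln(1 − 4p/3) = −0.75 ln(1 − 0.06) = −0.75 ln(0.94)
  = −0.75 × (-0.061875) = 0.046406 substitutions/site.
Under a molecular clock d = 2μt, so t = d/(2μ) = 0.046406 / (2 × 3.0 × 10^-10) = 77.34 million years.

77.34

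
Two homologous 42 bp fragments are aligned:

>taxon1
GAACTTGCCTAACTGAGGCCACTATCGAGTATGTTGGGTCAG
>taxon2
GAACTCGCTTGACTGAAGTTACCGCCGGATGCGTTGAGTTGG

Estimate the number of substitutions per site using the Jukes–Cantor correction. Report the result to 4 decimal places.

The sequences differ at 16 of 42 sites, so p = 16/42 ≈ 0.380952.
d = −(3/4) ln(1 − 4p/3) = −0.75 ln(1 − 0.507936) = −0.75 ln(0.492064)
  = −0.75 × (-0.709146) = 0.531860 substitutions/site.

0.5319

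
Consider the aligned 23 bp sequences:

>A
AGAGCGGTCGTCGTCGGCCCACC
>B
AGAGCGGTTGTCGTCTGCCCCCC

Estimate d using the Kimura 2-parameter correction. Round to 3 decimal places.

0.143

Of 23 sites, 1 differences are transitions and 2 are transversions, so P = 1/23 ≈ 0.043478 and Q = 2/23 ≈ 0.086957.
Under the Kimura two-parameter model, d = −½ ln(1 − 2P − Q) − ¼ ln(1 − 2Q).
1 − 2P − Q = 0.826087, giving −½ ln(0.826087) = 0.095528.
1 − 2Q = 0.826086, giving −¼ ln(0.826086) = 0.047764.
d = 0.095528 + 0.047764 = 0.143292.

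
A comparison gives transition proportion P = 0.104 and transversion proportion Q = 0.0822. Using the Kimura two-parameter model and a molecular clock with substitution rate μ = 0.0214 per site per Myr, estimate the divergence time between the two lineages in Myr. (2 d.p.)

5.05

Under the Kimura two-parameter model, d = −½ ln(1 − 2P − Q) − ¼ ln(1 − 2Q).
1 − 2P − Q = 0.7098, giving −½ ln(0.7098) = 0.171386.
1 − 2Q = 0.8356, giving −¼ ln(0.8356) = 0.044901.
d = 0.171386 + 0.044901 = 0.216287.
Under a molecular clock d = 2μt, so t = d/(2μ) = 0.216287 / (2 × 0.0214) = 5.05 Myr.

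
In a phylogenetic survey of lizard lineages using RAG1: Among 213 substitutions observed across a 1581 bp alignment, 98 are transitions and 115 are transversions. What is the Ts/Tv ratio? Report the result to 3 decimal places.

0.852

R = 98/115 = 0.852173… ≈ 0.852 (to 3 d.p.).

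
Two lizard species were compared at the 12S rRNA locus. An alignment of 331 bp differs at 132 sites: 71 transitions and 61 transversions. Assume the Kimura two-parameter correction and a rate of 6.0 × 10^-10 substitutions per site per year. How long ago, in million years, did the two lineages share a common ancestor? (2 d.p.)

491.66

P = 71/331 ≈ 0.214502 and Q = 61/331 ≈ 0.18429.
Under the Kimura two-parameter model, d = −½ ln(1 − 2P − Q) − ¼ ln(1 − 2Q).
1 − 2P − Q = 0.386706, giving −½ ln(0.386706) = 0.475045.
1 − 2Q = 0.63142, giving −¼ ln(0.63142) = 0.114946.
d = 0.475045 + 0.114946 = 0.589991.
Under a molecular clock d = 2μt, so t = d/(2μ) = 0.589991 / (2 × 6.0 × 10^-10) = 491.66 million years.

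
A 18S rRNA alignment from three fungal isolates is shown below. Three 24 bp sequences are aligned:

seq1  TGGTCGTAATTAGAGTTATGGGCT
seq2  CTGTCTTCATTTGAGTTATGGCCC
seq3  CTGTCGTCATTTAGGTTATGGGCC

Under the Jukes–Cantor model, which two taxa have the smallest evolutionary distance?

seq1–seq2: 7/24 differ, p = 0.292, d = 0.369.
seq1–seq3: 7/24 differ, p = 0.292, d = 0.369.
seq2–seq3: 4/24 differ, p = 0.167, d = 0.188.
The smallest distance is between seq2 and seq3.

seq2 and seq3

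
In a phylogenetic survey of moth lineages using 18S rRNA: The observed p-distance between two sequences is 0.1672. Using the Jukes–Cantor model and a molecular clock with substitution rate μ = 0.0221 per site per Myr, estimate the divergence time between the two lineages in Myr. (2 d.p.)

4.28

d = −(3/4) ln(1 − 4p/3) = −0.75 ln(1 − 0.222933) = −0.75 ln(0.777067)
  = −0.75 × (-0.252229) = 0.189172 substitutions/site.
Under a molecular clock d = 2μt, so t = d/(2μ) = 0.189172 / (2 × 0.0221) = 4.28 Myr.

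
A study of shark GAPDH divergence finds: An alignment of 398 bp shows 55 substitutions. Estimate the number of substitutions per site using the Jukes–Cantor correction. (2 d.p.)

0.15

p = 55/398 ≈ 0.138191.
d = −(3/4) ln(1 − 4p/3) = −0.75 ln(1 − 0.184255) = −0.75 ln(0.815745)
  = −0.75 × (-0.203653) = 0.152740 substitutions/site.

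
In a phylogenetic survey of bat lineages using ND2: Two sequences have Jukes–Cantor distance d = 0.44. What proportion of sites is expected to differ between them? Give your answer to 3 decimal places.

p = (3/4)(1 − e^(−4d/3)) = 0.75 × (1 − e^(-0.586667)) = 0.75 × (1 − 0.556178) = 0.332867.

0.333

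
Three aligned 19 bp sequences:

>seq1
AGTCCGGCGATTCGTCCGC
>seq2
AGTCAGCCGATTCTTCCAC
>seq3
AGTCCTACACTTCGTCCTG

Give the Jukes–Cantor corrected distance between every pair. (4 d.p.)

d(seq1,seq2) = 0.2471, d(seq1,seq3) = 0.4099, d(seq2,seq3) = 0.6181

seq1–seq2: 4/19 sites differ → p ≈ 0.210526, d = −0.75 ln(1 − 0.280701) = 0.247109 ≈ 0.2471.
seq1–seq3: 6/19 sites differ → p ≈ 0.315789, d = −0.75 ln(1 − 0.421052) = 0.409907 ≈ 0.4099.
seq2–seq3: 8/19 sites differ → p ≈ 0.421053, d = −0.75 ln(1 − 0.561404) = 0.618132 ≈ 0.6181.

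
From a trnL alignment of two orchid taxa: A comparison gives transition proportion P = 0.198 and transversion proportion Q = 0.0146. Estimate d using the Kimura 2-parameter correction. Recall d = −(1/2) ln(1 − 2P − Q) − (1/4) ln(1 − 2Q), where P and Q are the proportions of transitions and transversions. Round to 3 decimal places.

0.272

Under the Kimura two-parameter model, d = −½ ln(1 − 2P − Q) − ¼ ln(1 − 2Q).
1 − 2P − Q = 0.5894, giving −½ ln(0.5894) = 0.264325.
1 − 2Q = 0.9708, giving −¼ ln(0.9708) = 0.007409.
d = 0.264325 + 0.007409 = 0.271734.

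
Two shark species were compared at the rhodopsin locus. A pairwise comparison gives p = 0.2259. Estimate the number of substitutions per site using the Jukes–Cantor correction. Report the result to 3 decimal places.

0.269

d = −(3/4) ln(1 − 4p/3) = −0.75 ln(1 − 0.3012) = −0.75 ln(0.6988)
  = −0.75 × (-0.358391) = 0.268793 substitutions/site.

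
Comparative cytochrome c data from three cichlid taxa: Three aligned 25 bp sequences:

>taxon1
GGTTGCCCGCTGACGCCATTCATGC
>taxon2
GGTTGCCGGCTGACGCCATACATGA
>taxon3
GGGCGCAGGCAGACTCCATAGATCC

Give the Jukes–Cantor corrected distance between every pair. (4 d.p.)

d(taxon1,taxon2) = 0.1308, d(taxon1,taxon3) = 0.4904, d(taxon2,taxon3) = 0.4172

taxon1–taxon2: 3/25 sites differ → p = 0.12, d = −0.75 ln(1 − 0.16) = 0.130765 ≈ 0.1308.
taxon1–taxon3: 9/25 sites differ → p = 0.36, d = −0.75 ln(1 − 0.48) = 0.490445 ≈ 0.4904.
taxon2–taxon3: 8/25 sites differ → p = 0.32, d = −0.75 ln(1 − 0.426667) = 0.417216 ≈ 0.4172.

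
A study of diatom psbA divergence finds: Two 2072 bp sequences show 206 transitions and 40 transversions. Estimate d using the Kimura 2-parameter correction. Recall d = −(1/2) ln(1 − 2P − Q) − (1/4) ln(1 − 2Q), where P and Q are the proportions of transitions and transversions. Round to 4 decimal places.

P = 206/2072 ≈ 0.099421 and Q = 40/2072 ≈ 0.019305.
Under the Kimura two-parameter model, d = −½ ln(1 − 2P − Q) − ¼ ln(1 − 2Q).
1 − 2P − Q = 0.781853, giving −½ ln(0.781853) = 0.123044.
1 − 2Q = 0.96139, giving −¼ ln(0.96139) = 0.009844.
d = 0.123044 + 0.009844 = 0.132888.

0.1329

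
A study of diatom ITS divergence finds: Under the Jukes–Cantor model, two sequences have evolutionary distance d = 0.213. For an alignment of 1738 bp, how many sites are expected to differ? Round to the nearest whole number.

322

Invert JC69: p = (3/4)(1 − e^(−4d/3)) = 0.75 × (1 − e^(-0.284)) = 0.75 × (1 − 0.752767) = 0.185425.
Expected differing sites = pL ≈ 0.185425 × 1738 = 322.26865 ≈ 322.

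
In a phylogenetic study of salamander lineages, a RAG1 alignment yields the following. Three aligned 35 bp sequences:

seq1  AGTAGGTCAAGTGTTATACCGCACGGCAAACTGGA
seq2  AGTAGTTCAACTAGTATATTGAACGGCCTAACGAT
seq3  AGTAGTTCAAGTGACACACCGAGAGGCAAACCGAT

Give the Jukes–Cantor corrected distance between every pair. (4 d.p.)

d(seq1,seq2) = 0.5128, d(seq1,seq3) = 0.3597, d(seq2,seq3) = 0.4582

seq1–seq2: 13/35 sites differ → p ≈ 0.371429, d = −0.75 ln(1 − 0.495239) = 0.512753 ≈ 0.5128.
seq1–seq3: 10/35 sites differ → p ≈ 0.285714, d = −0.75 ln(1 − 0.380952) = 0.359679 ≈ 0.3597.
seq2–seq3: 12/35 sites differ → p ≈ 0.342857, d = −0.75 ln(1 − 0.457143) = 0.458182 ≈ 0.4582.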